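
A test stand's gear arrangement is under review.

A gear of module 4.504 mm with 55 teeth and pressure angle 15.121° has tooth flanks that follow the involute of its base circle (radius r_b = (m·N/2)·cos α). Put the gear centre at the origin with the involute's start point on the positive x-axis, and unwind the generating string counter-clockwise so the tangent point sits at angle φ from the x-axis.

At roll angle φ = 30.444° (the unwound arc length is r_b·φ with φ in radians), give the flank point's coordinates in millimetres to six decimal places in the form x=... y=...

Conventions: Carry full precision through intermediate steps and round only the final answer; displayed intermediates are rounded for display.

x=135.278140 y=5.812095

topology: single-mesh involute geometry — m = 4.504, N = 55
pitch radius r_p = m·N/2 = 4.504·55/2 = 123.860000
base radius r_b = r_p·cos α = 123.860000·cos 15.121° = 119.571606
roll angle φ = 30.444° = 0.53134804 rad
x = r_b·(cos φ + φ·sin φ) = 135.278140
y = r_b·(sin φ − φ·cos φ) = 5.812095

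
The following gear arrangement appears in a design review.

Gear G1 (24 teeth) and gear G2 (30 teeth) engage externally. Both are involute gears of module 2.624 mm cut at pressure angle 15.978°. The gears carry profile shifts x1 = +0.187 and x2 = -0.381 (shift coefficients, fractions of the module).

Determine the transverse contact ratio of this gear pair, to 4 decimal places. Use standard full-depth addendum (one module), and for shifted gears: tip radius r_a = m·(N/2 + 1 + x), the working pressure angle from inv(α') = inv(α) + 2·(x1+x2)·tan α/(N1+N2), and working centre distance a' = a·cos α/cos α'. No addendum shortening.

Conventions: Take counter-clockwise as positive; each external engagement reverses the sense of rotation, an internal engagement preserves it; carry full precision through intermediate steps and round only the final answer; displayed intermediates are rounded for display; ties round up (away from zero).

1.8986

recognized (one external pair, fixed centres): single-mesh tooth geometry, m = 2.624, N1 = 24, N2 = 30
base radii: r_b1 = 30.271539, r_b2 = 37.839423
tip radii: r_a1 = 34.602688, r_a2 = 40.984256
inv(α') = inv(15.978°) + 2·(+0.187-0.381)·tan α/(24+30) = 0.00540385  ⇒  α' = 14.37815°
a' = a·cos α / cos α' = 70.8480·cos 15.978°/cos 14.37815° = 70.313320
action lengths: √(r_a1²−r_b1²) = 16.762457, √(r_a2²−r_b2²) = 15.744437
base pitch p_b = π·m·cos α = 7.925070
CR = (16.762457 + 15.744437 − 70.313320·sin 14.37815°)/7.925070 = 1.898615
contact ratio ≈ 1.8986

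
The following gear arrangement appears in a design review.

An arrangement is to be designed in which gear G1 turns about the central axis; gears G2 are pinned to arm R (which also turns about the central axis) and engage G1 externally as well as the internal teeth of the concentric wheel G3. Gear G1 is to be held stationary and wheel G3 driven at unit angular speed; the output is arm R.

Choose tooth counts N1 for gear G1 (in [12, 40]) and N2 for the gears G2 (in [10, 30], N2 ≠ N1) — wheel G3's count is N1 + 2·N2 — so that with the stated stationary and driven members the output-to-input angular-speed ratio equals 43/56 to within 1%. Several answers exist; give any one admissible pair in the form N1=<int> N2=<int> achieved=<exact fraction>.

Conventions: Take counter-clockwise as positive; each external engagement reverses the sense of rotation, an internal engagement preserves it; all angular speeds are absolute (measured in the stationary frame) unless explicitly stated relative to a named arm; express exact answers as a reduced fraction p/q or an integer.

N1=13 N2=15 achieved=43/56

planetary set to be sized for 43/56 (Willis relation)
Willis with ω_sun = 0: ω_arm/ω_ring = N3/(N1+N3); set equal to 43/56  ⇒  N3/N1 = (43/56)/(1 − 43/56) = 43/13
N3 = N1 + 2·N2  ⇒  N2/N1 = (N3/N1 − 1)/2 = (43/13 − 1)/2 = 15/13
smallest multiple with N1 ≥ 12 and N2 ≥ 10: k = 1  ⇒  N1 = 1·13 = 13, N2 = 1·15 = 15 (N1 ≤ 40, N2 ≤ 30, N2 ≠ N1 ✓), N3 = 13 + 2·15 = 43
check: N3/(N1+N3) with N1 = 13, N3 = 43 gives 43/56; |achieved − target| = 0 ≤ 43/5600 ✓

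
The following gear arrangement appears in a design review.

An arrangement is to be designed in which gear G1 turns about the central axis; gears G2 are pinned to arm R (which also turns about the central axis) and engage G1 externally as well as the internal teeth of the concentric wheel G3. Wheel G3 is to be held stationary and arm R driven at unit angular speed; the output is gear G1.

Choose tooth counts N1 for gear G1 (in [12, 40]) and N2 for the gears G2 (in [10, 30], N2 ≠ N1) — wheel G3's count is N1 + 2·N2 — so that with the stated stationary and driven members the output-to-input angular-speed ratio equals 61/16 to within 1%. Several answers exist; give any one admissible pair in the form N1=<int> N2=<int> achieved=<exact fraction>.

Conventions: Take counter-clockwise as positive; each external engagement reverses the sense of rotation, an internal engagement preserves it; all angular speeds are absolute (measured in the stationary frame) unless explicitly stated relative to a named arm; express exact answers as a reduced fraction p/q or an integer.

topology: planetary set — design target 61/16, arm = carrier (Willis)
Willis with ω_ring = 0: ω_sun/ω_arm = (N1+N3)/N1; set equal to 61/16  ⇒  N3/N1 = 61/16 − 1 = 45/16
N3 = N1 + 2·N2  ⇒  N2/N1 = (N3/N1 − 1)/2 = (45/16 − 1)/2 = 29/32
smallest multiple with N1 ≥ 12 and N2 ≥ 10: k = 1  ⇒  N1 = 1·32 = 32, N2 = 1·29 = 29 (N1 ≤ 40, N2 ≤ 30, N2 ≠ N1 ✓), N3 = 32 + 2·29 = 90
check: (N1+N3)/N1 with N1 = 32, N3 = 90 gives 61/16; |achieved − target| = 0 ≤ 61/1600 ✓

N1=32 N2=29 achieved=61/16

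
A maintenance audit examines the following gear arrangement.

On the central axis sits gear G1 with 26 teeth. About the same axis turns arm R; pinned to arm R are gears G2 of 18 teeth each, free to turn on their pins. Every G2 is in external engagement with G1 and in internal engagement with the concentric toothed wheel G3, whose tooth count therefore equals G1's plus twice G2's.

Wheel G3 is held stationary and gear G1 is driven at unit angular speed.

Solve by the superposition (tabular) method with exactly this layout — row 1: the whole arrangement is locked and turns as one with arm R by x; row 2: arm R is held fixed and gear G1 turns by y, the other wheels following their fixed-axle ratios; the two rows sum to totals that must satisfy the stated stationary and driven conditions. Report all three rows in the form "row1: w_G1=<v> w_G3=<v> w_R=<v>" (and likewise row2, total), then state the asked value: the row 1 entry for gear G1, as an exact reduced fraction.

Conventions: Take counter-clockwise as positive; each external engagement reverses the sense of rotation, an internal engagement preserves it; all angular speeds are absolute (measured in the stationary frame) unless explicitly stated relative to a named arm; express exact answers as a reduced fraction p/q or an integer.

recognized (axles ride arm R): planetary set, 26/18/62 teeth
row 1 — lock + rotate with arm: ω_sun = ω_ring = ω_arm = x
row 2: sun turns y, ring = −(26/62)·y, arm 0
boundary: total ω_ring = x − (26/62)·y = 0 and total ω_sun = x + y = 1  ⇒  y = 31/44, x = 13/44
row 2 ring = −(26/62)·31/44 = -13/44
totals (row 1 + row 2): sun 13/44 + 31/44 = 1, ring 13/44 + (-13/44) = 0, arm 13/44 + 0 = 13/44
asked cell (row1, sun) = 13/44

row1: w_G1=13/44 w_G3=13/44 w_R=13/44
row2: w_G1=31/44 w_G3=-13/44 w_R=0
total: w_G1=1 w_G3=0 w_R=13/44
asked value: 13/44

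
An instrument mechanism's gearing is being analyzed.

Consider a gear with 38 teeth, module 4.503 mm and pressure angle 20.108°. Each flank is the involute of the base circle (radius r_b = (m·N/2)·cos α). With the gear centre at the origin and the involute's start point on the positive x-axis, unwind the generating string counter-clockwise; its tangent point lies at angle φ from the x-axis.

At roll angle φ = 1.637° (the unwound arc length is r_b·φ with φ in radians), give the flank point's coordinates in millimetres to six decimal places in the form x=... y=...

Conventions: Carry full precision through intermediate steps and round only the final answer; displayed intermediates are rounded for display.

x=80.374766 y=0.000625

topology: single-mesh involute geometry — m = 4.503, N = 38
pitch radius r_p = m·N/2 = 4.503·38/2 = 85.557000
base radius r_b = r_p·cos α = 85.557000·cos 20.108° = 80.341981
roll angle φ = 1.637° = 0.02857104 rad
x = r_b·(cos φ + φ·sin φ) = 80.374766
y = r_b·(sin φ − φ·cos φ) = 0.000625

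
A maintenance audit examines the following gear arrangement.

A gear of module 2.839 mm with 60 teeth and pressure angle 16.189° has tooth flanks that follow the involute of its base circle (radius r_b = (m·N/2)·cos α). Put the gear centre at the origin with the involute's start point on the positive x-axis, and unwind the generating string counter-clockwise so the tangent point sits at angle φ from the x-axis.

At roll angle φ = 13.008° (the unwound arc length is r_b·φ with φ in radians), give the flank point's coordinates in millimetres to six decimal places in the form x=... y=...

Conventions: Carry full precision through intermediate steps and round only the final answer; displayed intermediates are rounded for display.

recognized (one wheel, involute flank): single-mesh tooth geometry, m = 2.839, N = 60
pitch radius r_p = m·N/2 = 2.839·60/2 = 85.170000
base radius r_b = r_p·cos α = 85.170000·cos 16.189° = 81.792774
roll angle φ = 13.008° = 0.22703243 rad
x = r_b·(cos φ + φ·sin φ) = 83.873640
y = r_b·(sin φ − φ·cos φ) = 0.317408

x=83.873640 y=0.317408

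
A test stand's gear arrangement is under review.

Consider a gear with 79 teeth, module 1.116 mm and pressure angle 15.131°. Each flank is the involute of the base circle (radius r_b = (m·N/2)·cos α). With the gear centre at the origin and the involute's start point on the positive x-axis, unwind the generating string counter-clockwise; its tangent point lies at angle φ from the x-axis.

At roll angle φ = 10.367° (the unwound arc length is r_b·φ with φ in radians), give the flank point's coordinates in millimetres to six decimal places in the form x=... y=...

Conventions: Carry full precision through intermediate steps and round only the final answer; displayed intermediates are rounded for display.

x=43.244631 y=0.083750

single-mesh involute tooth geometry (79T wheel at module 1.116)
pitch radius r_p = m·N/2 = 1.116·79/2 = 44.082000
base radius r_b = r_p·cos α = 44.082000·cos 15.131° = 42.553745
roll angle φ = 10.367° = 0.18093828 rad
x = r_b·(cos φ + φ·sin φ) = 43.244631
y = r_b·(sin φ − φ·cos φ) = 0.083750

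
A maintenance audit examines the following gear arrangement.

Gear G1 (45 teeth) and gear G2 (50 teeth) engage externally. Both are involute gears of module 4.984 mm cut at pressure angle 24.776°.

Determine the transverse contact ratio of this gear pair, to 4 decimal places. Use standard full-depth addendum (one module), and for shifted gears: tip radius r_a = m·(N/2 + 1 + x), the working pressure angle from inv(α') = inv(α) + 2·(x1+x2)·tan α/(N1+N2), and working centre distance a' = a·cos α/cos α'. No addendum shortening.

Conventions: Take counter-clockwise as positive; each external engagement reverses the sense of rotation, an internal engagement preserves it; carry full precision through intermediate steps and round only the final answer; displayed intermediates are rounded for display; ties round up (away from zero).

recognized (one external pair, fixed centres): single-mesh tooth geometry, m = 4.984, N1 = 45, N2 = 50
base radii: r_b1 = 101.817860, r_b2 = 113.130956
tip radii: r_a1 = 117.124000, r_a2 = 129.584000
no profile shift: α' = α, a' = a
action lengths: √(r_a1²−r_b1²) = 57.889158, √(r_a2²−r_b2²) = 63.193353
base pitch p_b = π·m·cos α = 14.216455
CR = (57.889158 + 63.193353 − 236.740000·sin 24.77600°)/14.216455 = 1.538460
contact ratio ≈ 1.5385

1.5385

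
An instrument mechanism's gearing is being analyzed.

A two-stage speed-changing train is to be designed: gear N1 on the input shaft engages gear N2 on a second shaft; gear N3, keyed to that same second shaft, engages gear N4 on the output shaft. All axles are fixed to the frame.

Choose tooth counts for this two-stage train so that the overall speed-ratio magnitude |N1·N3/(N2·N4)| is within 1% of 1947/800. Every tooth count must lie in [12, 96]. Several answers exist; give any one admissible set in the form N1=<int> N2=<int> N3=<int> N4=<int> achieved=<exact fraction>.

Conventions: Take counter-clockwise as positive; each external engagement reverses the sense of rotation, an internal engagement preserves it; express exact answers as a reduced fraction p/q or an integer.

class = fixed-axis compound train [2-stage, 1947/800 wanted]
target = 1947/800 in lowest terms: an exact hit needs N1·N3 = k·1947 and N2·N4 = k·800 for one integer k, every count in [12, 96]; additionally prefer no 1:1 stage (N1 ≠ N2, N3 ≠ N4)
k = 1: N1·N3 = 1947 = 33·59, N2·N4 = 800 = 16·50
achieved = 33·59/(16·50) = 1947/800; |achieved − target| = 0 ≤ 1947/80000 ✓

N1=33 N2=16 N3=59 N4=50 achieved=1947/800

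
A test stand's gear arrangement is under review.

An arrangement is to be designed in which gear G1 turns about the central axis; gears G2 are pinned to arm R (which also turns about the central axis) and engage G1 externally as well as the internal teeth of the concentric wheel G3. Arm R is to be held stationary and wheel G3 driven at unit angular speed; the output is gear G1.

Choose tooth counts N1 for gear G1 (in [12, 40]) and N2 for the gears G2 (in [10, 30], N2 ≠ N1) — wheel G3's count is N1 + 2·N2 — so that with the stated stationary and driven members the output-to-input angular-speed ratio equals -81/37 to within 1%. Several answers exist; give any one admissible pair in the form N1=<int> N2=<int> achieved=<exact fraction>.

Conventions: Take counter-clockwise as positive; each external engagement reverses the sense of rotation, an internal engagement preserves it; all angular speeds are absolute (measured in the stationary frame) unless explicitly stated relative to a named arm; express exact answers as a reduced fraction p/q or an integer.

N1=37 N2=22 achieved=-81/37

design class (target -81/37): planetary set
Willis with ω_arm = 0: ω_sun/ω_ring = −N3/N1; set equal to -81/37  ⇒  N3/N1 = −(-81/37) = 81/37
N3 = N1 + 2·N2  ⇒  N2/N1 = (N3/N1 − 1)/2 = (81/37 − 1)/2 = 22/37
smallest multiple with N1 ≥ 12 and N2 ≥ 10: k = 1  ⇒  N1 = 1·37 = 37, N2 = 1·22 = 22 (N1 ≤ 40, N2 ≤ 30, N2 ≠ N1 ✓), N3 = 37 + 2·22 = 81
check: −N3/N1 with N1 = 37, N3 = 81 gives -81/37; |achieved − target| = 0 ≤ 81/3700 ✓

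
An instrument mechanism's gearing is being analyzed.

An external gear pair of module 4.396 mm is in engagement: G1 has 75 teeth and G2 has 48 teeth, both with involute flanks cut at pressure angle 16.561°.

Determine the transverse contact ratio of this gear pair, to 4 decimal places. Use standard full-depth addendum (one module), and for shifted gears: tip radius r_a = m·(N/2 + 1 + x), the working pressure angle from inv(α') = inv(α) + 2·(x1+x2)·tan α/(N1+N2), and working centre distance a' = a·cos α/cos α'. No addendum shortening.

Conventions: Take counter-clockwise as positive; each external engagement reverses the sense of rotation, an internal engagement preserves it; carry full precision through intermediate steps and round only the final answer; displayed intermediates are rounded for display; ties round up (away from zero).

2.0095

recognized (one external pair, fixed centres): single-mesh tooth geometry, m = 4.396, N1 = 75, N2 = 48
base radii: r_b1 = 158.011497, r_b2 = 101.127358
tip radii: r_a1 = 169.246000, r_a2 = 109.900000
no profile shift: α' = α, a' = a
action lengths: √(r_a1²−r_b1²) = 60.634770, √(r_a2²−r_b2²) = 43.026358
base pitch p_b = π·m·cos α = 13.237540
CR = (60.634770 + 43.026358 − 270.354000·sin 16.56100°)/13.237540 = 2.009475
contact ratio ≈ 2.0095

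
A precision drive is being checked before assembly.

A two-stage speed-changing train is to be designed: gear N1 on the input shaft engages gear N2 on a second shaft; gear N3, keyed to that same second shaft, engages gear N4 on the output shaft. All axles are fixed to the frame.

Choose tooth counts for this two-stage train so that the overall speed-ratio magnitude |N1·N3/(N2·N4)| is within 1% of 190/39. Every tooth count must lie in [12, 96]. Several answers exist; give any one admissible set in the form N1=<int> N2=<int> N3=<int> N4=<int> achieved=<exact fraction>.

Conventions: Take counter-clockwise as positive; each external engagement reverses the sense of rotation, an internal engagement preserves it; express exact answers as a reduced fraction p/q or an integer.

topology: fixed-axis compound train — 2 stages, target 190/39
target = 190/39 in lowest terms: an exact hit needs N1·N3 = k·190 and N2·N4 = k·39 for one integer k, every count in [12, 96]; additionally prefer no 1:1 stage (N1 ≠ N2, N3 ≠ N4)
k = 1…3: no 1:1-free in-range split of k·190 and k·39 into factor pairs; take k = 4
k = 4: N1·N3 = 760 = 19·40, N2·N4 = 156 = 12·13
achieved = 19·40/(12·13) = 190/39; |achieved − target| = 0 ≤ 19/390 ✓

N1=19 N2=12 N3=40 N4=13 achieved=190/39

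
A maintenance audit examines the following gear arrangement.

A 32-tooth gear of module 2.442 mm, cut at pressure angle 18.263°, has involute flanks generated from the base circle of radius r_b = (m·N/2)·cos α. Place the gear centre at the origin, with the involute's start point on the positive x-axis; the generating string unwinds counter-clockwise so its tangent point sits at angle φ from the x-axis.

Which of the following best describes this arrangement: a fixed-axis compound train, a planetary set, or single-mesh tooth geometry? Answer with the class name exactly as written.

single-mesh tooth geometry

topology: single-mesh involute geometry — m = 2.442, N = 32
classification: single-mesh tooth geometry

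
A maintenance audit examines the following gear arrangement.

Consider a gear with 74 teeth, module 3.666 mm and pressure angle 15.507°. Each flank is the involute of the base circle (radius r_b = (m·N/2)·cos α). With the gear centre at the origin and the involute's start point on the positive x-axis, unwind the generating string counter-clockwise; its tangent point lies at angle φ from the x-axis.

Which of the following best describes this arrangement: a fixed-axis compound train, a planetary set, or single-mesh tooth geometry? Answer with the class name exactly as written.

class = single-mesh tooth geometry [base-circle involute, m = 3.666, 74T]
classification: single-mesh tooth geometry

single-mesh tooth geometry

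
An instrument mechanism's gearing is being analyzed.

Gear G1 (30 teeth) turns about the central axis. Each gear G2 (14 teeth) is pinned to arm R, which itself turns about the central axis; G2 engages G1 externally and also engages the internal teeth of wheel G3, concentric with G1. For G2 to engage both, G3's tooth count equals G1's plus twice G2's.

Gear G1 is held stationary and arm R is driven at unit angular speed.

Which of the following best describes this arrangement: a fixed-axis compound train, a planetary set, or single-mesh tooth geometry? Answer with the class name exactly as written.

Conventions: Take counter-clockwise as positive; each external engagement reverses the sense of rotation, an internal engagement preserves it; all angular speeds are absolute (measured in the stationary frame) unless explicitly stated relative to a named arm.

class = planetary set [G3 = 30+2·14 = 58; Willis about the carrier]
classification: planetary set

planetary set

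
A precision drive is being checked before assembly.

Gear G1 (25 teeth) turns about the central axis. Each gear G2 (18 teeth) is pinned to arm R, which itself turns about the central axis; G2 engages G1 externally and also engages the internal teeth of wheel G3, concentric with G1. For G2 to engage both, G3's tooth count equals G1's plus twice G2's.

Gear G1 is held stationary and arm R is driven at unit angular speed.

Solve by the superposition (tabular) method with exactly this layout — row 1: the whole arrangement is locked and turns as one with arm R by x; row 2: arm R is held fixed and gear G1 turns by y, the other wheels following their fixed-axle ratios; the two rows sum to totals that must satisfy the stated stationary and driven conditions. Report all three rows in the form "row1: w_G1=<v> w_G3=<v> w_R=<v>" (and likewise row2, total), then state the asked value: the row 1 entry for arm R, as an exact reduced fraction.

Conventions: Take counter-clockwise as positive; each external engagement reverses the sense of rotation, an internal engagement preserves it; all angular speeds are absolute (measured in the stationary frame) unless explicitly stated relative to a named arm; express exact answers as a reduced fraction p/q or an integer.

row1: w_G1=1 w_G3=1 w_R=1
row2: w_G1=-1 w_G3=25/61 w_R=0
total: w_G1=0 w_G3=86/61 w_R=1
asked value: 1

topology: planetary set — G1 25T / G2 18T / G3 61T, arm = carrier (Willis)
superposition row 1 [locked train]: every member turns x
superposition row 2 [arm held]: sun y, ring −(25/61)·y, arm 0
boundary: total ω_sun = x + y = 0 and total ω_arm = x = 1  ⇒  y = -1, x = 1
row 2 ring = −(25/61)·(-1) = 25/61
totals (row 1 + row 2): sun 1 + (-1) = 0, ring 1 + 25/61 = 86/61, arm 1 + 0 = 1
asked cell (row1, arm) = 1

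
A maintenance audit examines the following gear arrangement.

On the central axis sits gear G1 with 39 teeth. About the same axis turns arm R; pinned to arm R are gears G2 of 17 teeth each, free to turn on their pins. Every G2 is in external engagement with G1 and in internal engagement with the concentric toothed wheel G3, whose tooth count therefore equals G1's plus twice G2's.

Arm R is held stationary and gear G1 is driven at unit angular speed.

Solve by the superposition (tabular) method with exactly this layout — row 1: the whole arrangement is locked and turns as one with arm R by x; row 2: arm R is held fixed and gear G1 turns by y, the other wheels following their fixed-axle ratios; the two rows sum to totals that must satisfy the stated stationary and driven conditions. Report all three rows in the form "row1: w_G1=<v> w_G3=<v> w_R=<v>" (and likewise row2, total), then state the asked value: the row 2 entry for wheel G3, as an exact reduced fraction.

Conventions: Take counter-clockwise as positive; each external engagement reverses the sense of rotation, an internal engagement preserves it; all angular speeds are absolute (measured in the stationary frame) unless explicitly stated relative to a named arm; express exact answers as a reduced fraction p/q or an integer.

class = planetary set [G3 = 39+2·17 = 73; Willis about the carrier]
row 1 — lock + rotate with arm: ω_sun = ω_ring = ω_arm = x
superposition row 2 [arm held]: sun y, ring −(39/73)·y, arm 0
boundary: total ω_arm = x = 0 and total ω_sun = x + y = 1  ⇒  y = 1, x = 0
row 2 ring = −(39/73)·1 = -39/73
totals (row 1 + row 2): sun 0 + 1 = 1, ring 0 + (-39/73) = -39/73, arm 0 + 0 = 0
asked cell (row2, ring) = -39/73

row1: w_G1=0 w_G3=0 w_R=0
row2: w_G1=1 w_G3=-39/73 w_R=0
total: w_G1=1 w_G3=-39/73 w_R=0
asked value: -39/73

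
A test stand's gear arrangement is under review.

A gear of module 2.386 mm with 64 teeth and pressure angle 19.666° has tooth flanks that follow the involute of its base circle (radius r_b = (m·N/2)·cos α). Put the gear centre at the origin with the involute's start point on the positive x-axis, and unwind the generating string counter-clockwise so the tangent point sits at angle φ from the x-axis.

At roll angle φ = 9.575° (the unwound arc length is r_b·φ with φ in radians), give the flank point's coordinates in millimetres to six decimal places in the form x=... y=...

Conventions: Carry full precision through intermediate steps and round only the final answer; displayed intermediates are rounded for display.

x=72.895393 y=0.111541

recognized (one wheel, involute flank): single-mesh tooth geometry, m = 2.386, N = 64
pitch radius r_p = m·N/2 = 2.386·64/2 = 76.352000
base radius r_b = r_p·cos α = 76.352000·cos 19.666° = 71.898420
roll angle φ = 9.575° = 0.16711528 rad
x = r_b·(cos φ + φ·sin φ) = 72.895393
y = r_b·(sin φ − φ·cos φ) = 0.111541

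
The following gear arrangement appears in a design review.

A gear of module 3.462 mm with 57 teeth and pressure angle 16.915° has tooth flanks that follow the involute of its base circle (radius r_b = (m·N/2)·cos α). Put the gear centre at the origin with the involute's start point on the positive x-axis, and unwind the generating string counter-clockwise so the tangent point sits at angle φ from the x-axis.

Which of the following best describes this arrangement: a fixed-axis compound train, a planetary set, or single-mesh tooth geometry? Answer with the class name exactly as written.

class = single-mesh tooth geometry [base-circle involute, m = 3.462, 57T]
classification: single-mesh tooth geometry

single-mesh tooth geometry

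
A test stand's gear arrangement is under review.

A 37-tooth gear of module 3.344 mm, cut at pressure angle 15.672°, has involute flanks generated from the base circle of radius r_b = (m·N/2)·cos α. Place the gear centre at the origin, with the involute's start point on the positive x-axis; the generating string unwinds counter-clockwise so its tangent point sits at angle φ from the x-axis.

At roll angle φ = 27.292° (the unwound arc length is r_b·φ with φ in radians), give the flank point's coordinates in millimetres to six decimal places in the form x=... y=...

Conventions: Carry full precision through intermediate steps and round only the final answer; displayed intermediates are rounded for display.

topology: single-mesh involute geometry — m = 3.344, N = 37
pitch radius r_p = m·N/2 = 3.344·37/2 = 61.864000
base radius r_b = r_p·cos α = 61.864000·cos 15.672° = 59.564136
roll angle φ = 27.292° = 0.47633526 rad
x = r_b·(cos φ + φ·sin φ) = 65.943045
y = r_b·(sin φ − φ·cos φ) = 2.097566

x=65.943045 y=2.097566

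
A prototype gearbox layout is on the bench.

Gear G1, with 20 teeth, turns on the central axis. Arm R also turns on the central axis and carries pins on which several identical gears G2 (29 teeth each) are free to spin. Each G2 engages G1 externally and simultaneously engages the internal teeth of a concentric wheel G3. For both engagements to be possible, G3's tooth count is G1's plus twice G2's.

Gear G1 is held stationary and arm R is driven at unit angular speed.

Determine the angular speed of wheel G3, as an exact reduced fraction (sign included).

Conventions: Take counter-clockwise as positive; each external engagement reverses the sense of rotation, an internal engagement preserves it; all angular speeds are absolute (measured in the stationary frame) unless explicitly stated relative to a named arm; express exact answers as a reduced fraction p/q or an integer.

49/39

planetary set (20T centre, 29T on arm, 78T internal) — Willis relation
ring teeth: 20 + 2·29 = 78
20(ω_sun−ω_arm) = −78(ω_ring−ω_arm),  ω_sun = 0, ω_arm = 1
ω_ring = 1 − (20/78)(0−1) = 49/39
exact speed ratio = 49/39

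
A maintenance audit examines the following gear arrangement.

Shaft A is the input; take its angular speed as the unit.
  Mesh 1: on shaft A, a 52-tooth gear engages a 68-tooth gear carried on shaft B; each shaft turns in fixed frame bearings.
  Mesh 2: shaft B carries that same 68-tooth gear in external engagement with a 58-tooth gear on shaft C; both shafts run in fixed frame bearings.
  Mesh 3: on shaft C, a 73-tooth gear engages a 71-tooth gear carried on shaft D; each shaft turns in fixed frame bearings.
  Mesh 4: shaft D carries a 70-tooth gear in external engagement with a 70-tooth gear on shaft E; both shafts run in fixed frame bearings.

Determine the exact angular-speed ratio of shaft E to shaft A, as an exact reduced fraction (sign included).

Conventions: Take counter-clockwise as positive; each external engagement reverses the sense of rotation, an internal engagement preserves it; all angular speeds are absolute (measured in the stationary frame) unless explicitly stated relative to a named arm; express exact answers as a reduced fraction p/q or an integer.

1898/2059

class = fixed-axis compound train [4 meshes; 4 ratios multiply, 4 sense flips]
mesh 1 [52T→68T]: running ratio 13/17, sense −
mesh 2 [68T→58T]: running ratio 26/29, sense +
mesh 3 [73T→71T]: running ratio 1898/2059, sense −
mesh 4 [70T→70T]: running ratio 1898/2059, sense +
ω_out/ω_in = 1898/2059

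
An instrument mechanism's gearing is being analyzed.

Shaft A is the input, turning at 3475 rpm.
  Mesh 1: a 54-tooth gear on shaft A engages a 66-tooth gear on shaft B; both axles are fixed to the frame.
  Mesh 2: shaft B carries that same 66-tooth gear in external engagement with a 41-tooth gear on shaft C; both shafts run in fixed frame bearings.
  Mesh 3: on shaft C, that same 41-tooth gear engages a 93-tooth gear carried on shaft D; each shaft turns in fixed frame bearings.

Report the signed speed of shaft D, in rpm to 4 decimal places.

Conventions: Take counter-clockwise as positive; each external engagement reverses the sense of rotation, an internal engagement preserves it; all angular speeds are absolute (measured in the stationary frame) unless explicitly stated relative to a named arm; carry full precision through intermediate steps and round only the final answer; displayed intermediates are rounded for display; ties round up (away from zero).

-2017.7419 rpm

class = fixed-axis compound train [3 meshes; 3 ratios multiply, 3 sense flips]
mesh 1 [54T→66T]: ω = 3475.0000×54/66 = 2843.1818 rpm, sense flips to −
mesh 2 [66T→41T]: ω = 2843.1818×66/41 = 4576.8293 rpm, sense flips to +
mesh 3 [41T→93T]: ω = 4576.8293×41/93 = 2017.7419 rpm, sense flips to −
signed output speed = -2017.7419 rpm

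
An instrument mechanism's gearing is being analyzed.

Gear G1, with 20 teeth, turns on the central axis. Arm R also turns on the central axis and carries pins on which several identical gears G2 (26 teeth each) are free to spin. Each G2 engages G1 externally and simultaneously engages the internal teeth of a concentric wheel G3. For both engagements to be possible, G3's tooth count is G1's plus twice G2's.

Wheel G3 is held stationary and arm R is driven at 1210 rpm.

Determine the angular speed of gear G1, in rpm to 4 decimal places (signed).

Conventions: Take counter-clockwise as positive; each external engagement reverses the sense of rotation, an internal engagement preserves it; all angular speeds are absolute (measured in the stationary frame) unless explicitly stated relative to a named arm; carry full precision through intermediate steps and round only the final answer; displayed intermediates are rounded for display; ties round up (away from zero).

topology: planetary set — G1 20T / G2 26T / G3 72T, arm = carrier (Willis)
normalise by the input: solve with ω_arm = 1, then scale by 1210 rpm
ring teeth: 20 + 2·26 = 72
20(ω_sun−ω_arm) = −72(ω_ring−ω_arm),  ω_ring = 0, ω_arm = 1
ω_sun = 1 − (72/20)(0−1) = 23/5
scale: ω_sun = 23/5 × 1210 rpm = +5566.0000 rpm

+5566.0000 rpm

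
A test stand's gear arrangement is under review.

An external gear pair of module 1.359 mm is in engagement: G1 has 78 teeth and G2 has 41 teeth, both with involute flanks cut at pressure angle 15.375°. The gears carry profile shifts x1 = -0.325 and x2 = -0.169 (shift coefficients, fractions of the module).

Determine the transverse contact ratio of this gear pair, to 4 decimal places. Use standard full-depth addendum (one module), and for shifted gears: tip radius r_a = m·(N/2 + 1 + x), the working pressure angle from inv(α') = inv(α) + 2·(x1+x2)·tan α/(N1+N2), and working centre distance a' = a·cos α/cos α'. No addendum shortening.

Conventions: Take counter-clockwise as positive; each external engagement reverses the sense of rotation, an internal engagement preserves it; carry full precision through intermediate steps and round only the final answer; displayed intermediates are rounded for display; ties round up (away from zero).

class = single-mesh tooth geometry [involute pair 78T × 41T, m = 1.359]
base radii: r_b1 = 51.104157, r_b2 = 26.862441
tip radii: r_a1 = 53.918325, r_a2 = 28.988829
inv(α') = inv(15.375°) + 2·(-0.325-0.169)·tan α/(78+41) = 0.00434914  ⇒  α' = 13.38955°
a' = a·cos α / cos α' = 80.8605·cos 15.375°/cos 13.38955° = 80.145091
action lengths: √(r_a1²−r_b1²) = 17.191594, √(r_a2²−r_b2²) = 10.897773
base pitch p_b = π·m·cos α = 4.116627
CR = (17.191594 + 10.897773 − 80.145091·sin 13.38955°)/4.116627 = 2.315034
contact ratio ≈ 2.3150

2.3150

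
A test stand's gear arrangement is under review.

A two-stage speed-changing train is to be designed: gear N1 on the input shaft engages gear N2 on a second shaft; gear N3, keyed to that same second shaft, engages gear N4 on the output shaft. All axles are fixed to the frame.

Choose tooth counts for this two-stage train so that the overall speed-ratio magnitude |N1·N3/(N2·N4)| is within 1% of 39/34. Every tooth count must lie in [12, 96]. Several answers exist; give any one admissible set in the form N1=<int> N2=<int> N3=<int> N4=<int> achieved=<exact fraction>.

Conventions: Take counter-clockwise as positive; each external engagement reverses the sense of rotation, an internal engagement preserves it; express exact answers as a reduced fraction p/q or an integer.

class = fixed-axis compound train [2-stage, 39/34 wanted]
target = 39/34 in lowest terms: an exact hit needs N1·N3 = k·39 and N2·N4 = k·34 for one integer k, every count in [12, 96]; additionally prefer no 1:1 stage (N1 ≠ N2, N3 ≠ N4)
k = 1…5: no 1:1-free in-range split of k·39 and k·34 into factor pairs; take k = 6
k = 6: N1·N3 = 234 = 13·18, N2·N4 = 204 = 12·17
achieved = 13·18/(12·17) = 39/34; |achieved − target| = 0 ≤ 39/3400 ✓

N1=13 N2=12 N3=18 N4=17 achieved=39/34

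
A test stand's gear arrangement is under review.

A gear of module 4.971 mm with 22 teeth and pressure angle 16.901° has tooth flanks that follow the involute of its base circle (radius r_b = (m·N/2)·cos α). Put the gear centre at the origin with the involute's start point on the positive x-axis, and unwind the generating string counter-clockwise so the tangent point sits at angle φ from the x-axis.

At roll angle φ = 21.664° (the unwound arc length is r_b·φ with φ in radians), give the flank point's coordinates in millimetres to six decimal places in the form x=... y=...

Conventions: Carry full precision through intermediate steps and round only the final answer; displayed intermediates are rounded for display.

recognized (one wheel, involute flank): single-mesh tooth geometry, m = 4.971, N = 22
pitch radius r_p = m·N/2 = 4.971·22/2 = 54.681000
base radius r_b = r_p·cos α = 54.681000·cos 16.901° = 52.319246
roll angle φ = 21.664° = 0.37810813 rad
x = r_b·(cos φ + φ·sin φ) = 55.926564
y = r_b·(sin φ − φ·cos φ) = 0.929323

x=55.926564 y=0.929323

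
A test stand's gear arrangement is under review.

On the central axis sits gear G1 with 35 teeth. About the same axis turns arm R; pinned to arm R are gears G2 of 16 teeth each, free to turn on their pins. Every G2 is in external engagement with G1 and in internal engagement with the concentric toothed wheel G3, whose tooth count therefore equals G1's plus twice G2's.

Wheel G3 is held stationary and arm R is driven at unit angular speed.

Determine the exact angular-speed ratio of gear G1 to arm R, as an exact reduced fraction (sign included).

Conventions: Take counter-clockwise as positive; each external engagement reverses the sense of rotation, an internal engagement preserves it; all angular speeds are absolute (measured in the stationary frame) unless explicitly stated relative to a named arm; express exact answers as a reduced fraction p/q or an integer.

102/35

topology: planetary set — G1 35T / G2 16T / G3 67T, arm = carrier (Willis)
ring teeth: 35 + 2·16 = 67
35(ω_sun−ω_arm) = −67(ω_ring−ω_arm),  ω_ring = 0, ω_arm = 1
ω_sun = 1 − (67/35)(0−1) = 102/35
ω_out/ω_in = 102/35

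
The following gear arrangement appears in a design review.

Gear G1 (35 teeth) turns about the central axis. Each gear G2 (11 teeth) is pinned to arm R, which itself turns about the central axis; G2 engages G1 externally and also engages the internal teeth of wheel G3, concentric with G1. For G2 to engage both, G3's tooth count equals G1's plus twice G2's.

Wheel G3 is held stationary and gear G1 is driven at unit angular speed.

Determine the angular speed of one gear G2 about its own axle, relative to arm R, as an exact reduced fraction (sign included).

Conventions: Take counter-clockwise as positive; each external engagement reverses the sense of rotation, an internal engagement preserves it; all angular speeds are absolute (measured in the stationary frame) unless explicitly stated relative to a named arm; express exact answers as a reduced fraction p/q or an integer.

-1995/1012

planetary set (35T centre, 11T on arm, 57T internal) — Willis relation
ring teeth: 35 + 2·11 = 57
35(ω_sun−ω_arm) = −57(ω_ring−ω_arm),  ω_ring = 0, ω_sun = 1
35(1−ω_arm) = −57(0−ω_arm)  ⇒  92·ω_arm = 35  ⇒  ω_arm = 35/92
sun–planet mesh: 35·(1−35/92) = −11·(ω_p−ω_arm)  ⇒  ω_p−ω_arm = -1995/1012
exact speed ratio = -1995/1012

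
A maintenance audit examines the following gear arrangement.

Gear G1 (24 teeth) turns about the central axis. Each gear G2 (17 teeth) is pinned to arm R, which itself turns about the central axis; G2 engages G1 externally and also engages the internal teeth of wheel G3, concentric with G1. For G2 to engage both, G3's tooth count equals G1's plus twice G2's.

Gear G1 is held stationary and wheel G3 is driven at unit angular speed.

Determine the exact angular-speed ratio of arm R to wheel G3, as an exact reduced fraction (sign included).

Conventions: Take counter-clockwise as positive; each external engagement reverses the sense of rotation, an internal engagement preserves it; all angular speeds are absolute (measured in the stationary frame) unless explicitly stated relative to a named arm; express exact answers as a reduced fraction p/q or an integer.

29/41

class = planetary set [G3 = 24+2·17 = 58; Willis about the carrier]
ring teeth: 24 + 2·17 = 58
24(ω_sun−ω_arm) = −58(ω_ring−ω_arm),  ω_sun = 0, ω_ring = 1
24(0−ω_arm) = −58(1−ω_arm)  ⇒  82·ω_arm = 58  ⇒  ω_arm = 29/41
ω_out/ω_in = 29/41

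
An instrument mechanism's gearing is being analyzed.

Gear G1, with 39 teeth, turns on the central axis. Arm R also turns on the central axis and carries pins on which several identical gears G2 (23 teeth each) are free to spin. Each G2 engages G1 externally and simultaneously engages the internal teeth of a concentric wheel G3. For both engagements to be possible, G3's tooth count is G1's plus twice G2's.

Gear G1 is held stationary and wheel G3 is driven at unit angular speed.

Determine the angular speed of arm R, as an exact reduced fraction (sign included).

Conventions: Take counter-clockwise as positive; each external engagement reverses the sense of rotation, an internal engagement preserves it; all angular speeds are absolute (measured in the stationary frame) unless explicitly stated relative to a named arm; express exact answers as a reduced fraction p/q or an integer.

class = planetary set [G3 = 39+2·23 = 85; Willis about the carrier]
ring teeth: 39 + 2·23 = 85
39(ω_sun−ω_arm) = −85(ω_ring−ω_arm),  ω_sun = 0, ω_ring = 1
39(0−ω_arm) = −85(1−ω_arm)  ⇒  124·ω_arm = 85  ⇒  ω_arm = 85/124
exact speed ratio = 85/124

85/124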